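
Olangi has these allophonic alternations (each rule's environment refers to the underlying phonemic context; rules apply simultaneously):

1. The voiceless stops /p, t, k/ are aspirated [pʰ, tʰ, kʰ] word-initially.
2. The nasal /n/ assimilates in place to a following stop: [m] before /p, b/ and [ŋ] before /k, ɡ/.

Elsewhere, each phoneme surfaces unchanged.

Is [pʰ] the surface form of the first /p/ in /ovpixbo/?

/p/ (between /v/ and /i/): rule 1 targets it, but not word-initially → unchanged [p].
The actual realization is [p], not [pʰ].

No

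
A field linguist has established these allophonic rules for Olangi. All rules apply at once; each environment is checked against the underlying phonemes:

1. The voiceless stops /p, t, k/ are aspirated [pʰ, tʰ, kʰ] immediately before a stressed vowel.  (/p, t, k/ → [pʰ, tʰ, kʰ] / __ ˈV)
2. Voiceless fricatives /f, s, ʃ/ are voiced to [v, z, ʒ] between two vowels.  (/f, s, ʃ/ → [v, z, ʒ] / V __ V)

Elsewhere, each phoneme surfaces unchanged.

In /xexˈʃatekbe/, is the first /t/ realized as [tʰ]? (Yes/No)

/t/ (between /a/ and /e/) fails the environment for rule 1, so it stays [t].
The actual realization is [t], not [tʰ].

No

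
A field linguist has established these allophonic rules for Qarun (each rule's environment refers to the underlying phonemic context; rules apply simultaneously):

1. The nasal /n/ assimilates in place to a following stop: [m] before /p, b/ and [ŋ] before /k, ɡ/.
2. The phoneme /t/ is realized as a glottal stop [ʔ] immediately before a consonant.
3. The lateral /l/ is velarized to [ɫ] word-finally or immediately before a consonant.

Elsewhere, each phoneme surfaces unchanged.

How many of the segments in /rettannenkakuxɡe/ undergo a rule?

Segments that undergo a rule: /t/ → [ʔ] (rule 2); /n/ → [ŋ] (rule 1).
All other segments surface unchanged.

2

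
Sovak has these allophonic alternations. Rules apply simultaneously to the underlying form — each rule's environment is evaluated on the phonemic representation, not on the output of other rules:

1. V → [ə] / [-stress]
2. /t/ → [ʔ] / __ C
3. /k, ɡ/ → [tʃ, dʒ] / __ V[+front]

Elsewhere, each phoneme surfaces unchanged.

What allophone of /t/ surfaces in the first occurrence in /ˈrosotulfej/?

/t/ (between /o/ and /u/) is in the target of rule 2 but the environment (immediately before a consonant) is not met → [t].

[t]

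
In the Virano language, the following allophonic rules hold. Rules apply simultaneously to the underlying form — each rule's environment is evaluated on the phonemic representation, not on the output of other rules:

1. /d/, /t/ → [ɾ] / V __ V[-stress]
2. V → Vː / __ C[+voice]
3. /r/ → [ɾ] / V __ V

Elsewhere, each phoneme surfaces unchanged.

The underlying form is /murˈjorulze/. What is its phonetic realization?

/u/ (between /m/ and /r/): before a voiced consonant, so rule 2 applies → [uː].
/r/ — between /u/ and /j/; rule 3 does not apply here → [r].
/o/ meets the environment for rule 2 (before a voiced consonant) → [oː].
/r/ — between /o/ and /u/, between two vowels — surfaces as [ɾ] (rule 3).
/u/ — between /r/ and /l/, before a voiced consonant — surfaces as [uː] (rule 2).
/e/ — word-final; rule 2 does not apply here → [e].

[muːrˈjoːɾuːlze]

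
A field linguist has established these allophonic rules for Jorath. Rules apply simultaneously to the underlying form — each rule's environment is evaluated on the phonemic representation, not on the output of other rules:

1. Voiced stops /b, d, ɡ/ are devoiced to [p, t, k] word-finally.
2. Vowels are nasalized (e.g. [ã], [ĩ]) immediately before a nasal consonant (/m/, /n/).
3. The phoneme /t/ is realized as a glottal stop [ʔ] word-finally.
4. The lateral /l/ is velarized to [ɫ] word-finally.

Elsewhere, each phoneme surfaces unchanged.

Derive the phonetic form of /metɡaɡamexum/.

/e/ (between /m/ and /t/): rule 2 targets it, but not before a nasal consonant → unchanged [e].
/t/ (between /e/ and /ɡ/) fails the environment for rule 3, so it stays [t].
/ɡ/ (between /t/ and /a/) fails the environment for rule 1, so it stays [ɡ].
/a/ (between /ɡ/ and /ɡ/) is in the target of rule 2 but the environment (before a nasal consonant) is not met → [a].
/ɡ/ (between /a/ and /a/) is in the target of rule 1 but the environment (word-finally) is not met → [ɡ].
/a/ (between /ɡ/ and /m/): before a nasal consonant, so rule 2 applies → [ã].
/e/ (between /m/ and /x/) fails the environment for rule 2, so it stays [e].
/u/ meets the environment for rule 2 (before a nasal consonant) → [ũ].

[metɡaɡãmexũm]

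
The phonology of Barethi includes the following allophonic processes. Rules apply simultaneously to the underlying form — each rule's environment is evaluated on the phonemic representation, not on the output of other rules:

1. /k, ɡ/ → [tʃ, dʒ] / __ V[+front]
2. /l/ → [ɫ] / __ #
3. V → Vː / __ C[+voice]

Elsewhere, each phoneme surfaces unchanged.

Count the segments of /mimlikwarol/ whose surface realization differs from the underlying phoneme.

Segments that undergo a rule: /i/ → [iː] (rule 3); /a/ → [aː] (rule 3); /o/ → [oː] (rule 3); /l/ → [ɫ] (rule 2).
All other segments surface unchanged.

4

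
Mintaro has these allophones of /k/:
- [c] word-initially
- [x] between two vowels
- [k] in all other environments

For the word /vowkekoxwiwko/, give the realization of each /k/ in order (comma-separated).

Occurrence 1 (position 4): no conditioning environment matches → elsewhere allophone [k].
Occurrence 2 (position 6): between two vowels → [x].
Occurrence 3 (position 12): no conditioning environment matches → elsewhere allophone [k].

[k], [x], [k]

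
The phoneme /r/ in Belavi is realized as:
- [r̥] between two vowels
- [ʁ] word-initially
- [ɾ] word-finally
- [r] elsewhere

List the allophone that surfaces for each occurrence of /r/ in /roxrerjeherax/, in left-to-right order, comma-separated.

Occurrence 1 (position 1): word-initially → [ʁ].
Occurrence 2 (position 4): no conditioning environment matches → elsewhere allophone [r].
Occurrence 3 (position 6): no conditioning environment matches → elsewhere allophone [r].
Occurrence 4 (position 11): between two vowels → [r̥].

[ʁ], [r], [r], [r̥]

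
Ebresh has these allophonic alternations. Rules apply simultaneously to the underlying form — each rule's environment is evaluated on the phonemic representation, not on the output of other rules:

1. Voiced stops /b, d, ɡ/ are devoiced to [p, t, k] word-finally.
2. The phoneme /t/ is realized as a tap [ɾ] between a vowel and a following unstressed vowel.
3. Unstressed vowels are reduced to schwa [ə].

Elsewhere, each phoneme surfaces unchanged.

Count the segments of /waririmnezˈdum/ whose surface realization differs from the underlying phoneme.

4

Segments that undergo a rule: /a/ → [ə] (rule 3); /i/ → [ə] (rule 3); /i/ → [ə] (rule 3); /e/ → [ə] (rule 3).
All other segments surface unchanged.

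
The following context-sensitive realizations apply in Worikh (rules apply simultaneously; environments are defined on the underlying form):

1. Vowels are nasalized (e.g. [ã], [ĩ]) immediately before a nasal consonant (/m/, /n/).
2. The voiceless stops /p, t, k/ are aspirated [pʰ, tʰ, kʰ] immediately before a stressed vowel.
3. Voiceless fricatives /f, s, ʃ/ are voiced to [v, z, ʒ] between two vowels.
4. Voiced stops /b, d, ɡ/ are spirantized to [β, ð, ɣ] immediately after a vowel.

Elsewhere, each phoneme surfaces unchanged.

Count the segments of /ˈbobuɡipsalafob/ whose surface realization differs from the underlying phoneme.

4

Segments that undergo a rule: /b/ → [β] (rule 4); /ɡ/ → [ɣ] (rule 4); /f/ → [v] (rule 3); /b/ → [β] (rule 4).
All other segments surface unchanged.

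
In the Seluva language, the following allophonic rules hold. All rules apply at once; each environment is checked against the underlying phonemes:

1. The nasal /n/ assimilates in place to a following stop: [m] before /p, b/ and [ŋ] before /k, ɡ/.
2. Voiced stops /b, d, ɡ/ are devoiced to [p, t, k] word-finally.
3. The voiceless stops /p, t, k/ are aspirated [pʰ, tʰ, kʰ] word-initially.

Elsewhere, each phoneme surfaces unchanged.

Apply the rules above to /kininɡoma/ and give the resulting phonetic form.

/k/ (word-initial): word-initially, so rule 3 applies → [kʰ].
/i/ (between /k/ and /n/) is unaffected → [i].
/n/ (between /i/ and /i/) fails the environment for rule 1, so it stays [n].
/i/ (between /n/ and /n/): no rule targets it → [i].
/n/ (between /i/ and /ɡ/) occurs before a labial or velar stop → [ŋ] by rule 1.
/ɡ/ (between /n/ and /o/): rule 2 targets it, but not word-finally → unchanged [ɡ].
/o/ stays [o].
/m/ (between /o/ and /a/) is unaffected → [m].
/a/ (word-final) is unaffected → [a].

[kʰiniŋɡoma]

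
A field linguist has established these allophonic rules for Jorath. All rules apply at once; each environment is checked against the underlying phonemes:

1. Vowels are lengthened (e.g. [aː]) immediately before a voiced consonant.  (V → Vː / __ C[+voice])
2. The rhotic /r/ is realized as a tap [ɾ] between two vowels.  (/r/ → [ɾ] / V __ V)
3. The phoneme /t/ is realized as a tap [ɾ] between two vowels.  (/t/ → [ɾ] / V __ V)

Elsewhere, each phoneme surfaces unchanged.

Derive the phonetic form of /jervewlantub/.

/j/ (word-initial): no rule targets it → [j].
/e/ (between /j/ and /r/) occurs before a voiced consonant → [eː] by rule 1.
/r/ (between /e/ and /v/): rule 2 targets it, but not between two vowels → unchanged [r].
/v/ (between /r/ and /e/) is unaffected → [v].
/e/ — between /v/ and /w/, before a voiced consonant — surfaces as [eː] (rule 1).
/w/ (between /e/ and /l/): no rule targets it → [w].
/l/ — not in any rule's target class → [l].
/a/ meets the environment for rule 1 (before a voiced consonant) → [aː].
/n/ — not in any rule's target class → [n].
/t/ — between /n/ and /u/; rule 3 does not apply here → [t].
/u/ meets the environment for rule 1 (before a voiced consonant) → [uː].
/b/ — not in any rule's target class → [b].

[jeːrveːwlaːntuːb]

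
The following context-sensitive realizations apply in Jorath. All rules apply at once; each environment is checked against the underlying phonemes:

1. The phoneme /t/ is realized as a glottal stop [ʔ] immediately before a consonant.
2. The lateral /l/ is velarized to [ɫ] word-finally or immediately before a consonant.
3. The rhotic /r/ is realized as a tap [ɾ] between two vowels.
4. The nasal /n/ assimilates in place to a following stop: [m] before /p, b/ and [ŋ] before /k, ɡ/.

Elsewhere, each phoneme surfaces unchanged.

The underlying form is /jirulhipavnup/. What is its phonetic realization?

/j/ stays [j].
/i/ (between /j/ and /r/) is unaffected → [i].
/r/ meets the environment for rule 3 (between two vowels) → [ɾ].
/u/ stays [u].
/l/ meets the environment for rule 2 (word-finally or immediately before a consonant) → [ɫ].
/h/ stays [h].
/i/ stays [i].
/p/ — not in any rule's target class → [p].
/a/ — not in any rule's target class → [a].
/v/ — not in any rule's target class → [v].
/n/ (between /v/ and /u/): rule 4 targets it, but not before a labial or velar stop → unchanged [n].
/u/ (between /n/ and /p/): no rule targets it → [u].
/p/ — not in any rule's target class → [p].

[jiɾuɫhipavnup]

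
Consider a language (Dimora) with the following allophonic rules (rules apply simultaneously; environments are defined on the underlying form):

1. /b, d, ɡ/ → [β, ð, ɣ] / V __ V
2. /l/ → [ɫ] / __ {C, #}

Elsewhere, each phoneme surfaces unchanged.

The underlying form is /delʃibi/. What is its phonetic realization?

[deɫʃiβi]

/d/ (word-initial) is in the target of rule 1 but the environment (between two vowels) is not met → [d].
/e/ stays [e].
Rule 2 applies to /l/ (between /e/ and /ʃ/: word-finally or immediately before a consonant) → [ɫ].
/ʃ/ — not in any rule's target class → [ʃ].
/i/ stays [i].
Rule 1 applies to /b/ (between /i/ and /i/: between two vowels) → [β].
/i/ (word-final): no rule targets it → [i].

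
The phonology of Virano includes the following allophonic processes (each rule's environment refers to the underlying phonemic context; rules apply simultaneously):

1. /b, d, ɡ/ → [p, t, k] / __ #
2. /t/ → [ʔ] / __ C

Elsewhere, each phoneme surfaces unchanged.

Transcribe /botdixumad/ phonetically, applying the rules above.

[boʔdixumat]

/b/ — word-initial; rule 1 does not apply here → [b].
/t/ meets the environment for rule 2 (immediately before a consonant) → [ʔ].
/d/ (between /t/ and /i/): rule 1 targets it, but not word-finally → unchanged [d].
/d/ — word-final, word-finally — surfaces as [t] (rule 1).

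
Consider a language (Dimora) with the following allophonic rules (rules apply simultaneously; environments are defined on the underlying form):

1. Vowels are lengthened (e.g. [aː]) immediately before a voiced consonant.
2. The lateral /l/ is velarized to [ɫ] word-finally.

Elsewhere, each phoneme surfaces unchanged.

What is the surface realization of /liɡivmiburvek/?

/l/ — word-initial; rule 2 does not apply here → [l].
/i/ (between /l/ and /ɡ/) occurs before a voiced consonant → [iː] by rule 1.
/i/ (between /ɡ/ and /v/) occurs before a voiced consonant → [iː] by rule 1.
Rule 1 applies to /i/ (between /m/ and /b/: before a voiced consonant) → [iː].
/u/ — between /b/ and /r/, before a voiced consonant — surfaces as [uː] (rule 1).
/e/ — between /v/ and /k/; rule 1 does not apply here → [e].

[liːɡiːvmiːbuːrvek]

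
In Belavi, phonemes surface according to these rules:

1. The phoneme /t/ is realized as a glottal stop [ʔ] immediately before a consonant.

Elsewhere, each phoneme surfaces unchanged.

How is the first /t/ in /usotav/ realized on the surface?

[t]

/t/ — between /o/ and /a/; rule 1 does not apply here → [t].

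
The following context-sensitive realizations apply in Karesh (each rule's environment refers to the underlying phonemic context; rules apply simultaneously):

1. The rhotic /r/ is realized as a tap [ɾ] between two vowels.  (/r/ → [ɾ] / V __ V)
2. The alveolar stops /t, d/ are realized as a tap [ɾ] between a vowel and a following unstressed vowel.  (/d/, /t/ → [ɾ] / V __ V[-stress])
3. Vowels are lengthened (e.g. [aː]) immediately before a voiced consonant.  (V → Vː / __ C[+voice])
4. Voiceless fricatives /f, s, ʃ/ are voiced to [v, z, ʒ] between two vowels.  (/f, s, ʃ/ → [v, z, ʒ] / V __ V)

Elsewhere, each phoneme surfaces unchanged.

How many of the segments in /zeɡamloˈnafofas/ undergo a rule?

Segments that undergo a rule: /e/ → [eː] (rule 3); /a/ → [aː] (rule 3); /o/ → [oː] (rule 3); /f/ → [v] (rule 4); /f/ → [v] (rule 4).
All other segments surface unchanged.

5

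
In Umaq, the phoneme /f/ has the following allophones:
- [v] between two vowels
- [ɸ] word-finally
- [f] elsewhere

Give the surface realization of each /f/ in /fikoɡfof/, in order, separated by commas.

[f], [f], [ɸ]

Occurrence 1 (position 1): no conditioning environment matches → elsewhere allophone [f].
Occurrence 2 (position 6): no conditioning environment matches → elsewhere allophone [f].
Occurrence 3 (position 8): word-finally → [ɸ].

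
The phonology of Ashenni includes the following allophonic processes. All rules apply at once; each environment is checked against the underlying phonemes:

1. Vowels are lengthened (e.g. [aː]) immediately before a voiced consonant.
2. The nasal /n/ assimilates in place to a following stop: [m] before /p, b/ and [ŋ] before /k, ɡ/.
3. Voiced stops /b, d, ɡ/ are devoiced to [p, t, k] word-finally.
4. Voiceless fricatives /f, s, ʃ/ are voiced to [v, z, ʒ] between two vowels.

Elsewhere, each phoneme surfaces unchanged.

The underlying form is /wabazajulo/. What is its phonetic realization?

/w/ stays [w].
/a/ (between /w/ and /b/) occurs before a voiced consonant → [aː] by rule 1.
/b/ (between /a/ and /a/) is in the target of rule 3 but the environment (word-finally) is not met → [b].
/a/ (between /b/ and /z/): before a voiced consonant, so rule 1 applies → [aː].
/z/ — not in any rule's target class → [z].
/a/ — between /z/ and /j/, before a voiced consonant — surfaces as [aː] (rule 1).
/j/ (between /a/ and /u/) is unaffected → [j].
/u/ (between /j/ and /l/) occurs before a voiced consonant → [uː] by rule 1.
/l/ (between /u/ and /o/) is unaffected → [l].
/o/ (word-final): rule 1 targets it, but not before a voiced consonant → unchanged [o].

[waːbaːzaːjuːlo]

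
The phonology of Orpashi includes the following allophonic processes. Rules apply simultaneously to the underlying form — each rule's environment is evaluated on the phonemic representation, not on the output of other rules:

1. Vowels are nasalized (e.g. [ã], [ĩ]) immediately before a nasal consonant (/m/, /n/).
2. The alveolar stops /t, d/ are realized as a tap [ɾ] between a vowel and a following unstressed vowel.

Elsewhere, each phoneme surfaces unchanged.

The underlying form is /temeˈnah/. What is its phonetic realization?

[tẽmẽˈnah]

/t/ (word-initial) fails the environment for rule 2, so it stays [t].
/e/ (between /t/ and /m/) occurs before a nasal consonant → [ẽ] by rule 1.
/m/ — not in any rule's target class → [m].
/e/ (between /m/ and /n/) occurs before a nasal consonant → [ẽ] by rule 1.
/n/ stays [n].
/a/ (between /n/ and /h/) is in the target of rule 1 but the environment (before a nasal consonant) is not met → [a].
/h/ stays [h].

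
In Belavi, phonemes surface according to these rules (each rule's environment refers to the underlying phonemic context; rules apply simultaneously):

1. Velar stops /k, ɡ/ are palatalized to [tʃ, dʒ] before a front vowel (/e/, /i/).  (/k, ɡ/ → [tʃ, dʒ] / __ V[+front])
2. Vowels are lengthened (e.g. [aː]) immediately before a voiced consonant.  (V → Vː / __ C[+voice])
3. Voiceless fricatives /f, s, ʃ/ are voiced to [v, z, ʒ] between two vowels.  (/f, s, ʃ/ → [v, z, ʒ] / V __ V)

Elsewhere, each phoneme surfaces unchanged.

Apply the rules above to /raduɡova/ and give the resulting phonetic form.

/r/ — not in any rule's target class → [r].
/a/ (between /r/ and /d/): before a voiced consonant, so rule 2 applies → [aː].
/d/ (between /a/ and /u/): no rule targets it → [d].
/u/ (between /d/ and /ɡ/) occurs before a voiced consonant → [uː] by rule 2.
/ɡ/ (between /u/ and /o/): rule 1 targets it, but not before a front vowel → unchanged [ɡ].
/o/ (between /ɡ/ and /v/) occurs before a voiced consonant → [oː] by rule 2.
/v/ (between /o/ and /a/) is unaffected → [v].
/a/ (word-final) fails the environment for rule 2, so it stays [a].

[raːduːɡoːva]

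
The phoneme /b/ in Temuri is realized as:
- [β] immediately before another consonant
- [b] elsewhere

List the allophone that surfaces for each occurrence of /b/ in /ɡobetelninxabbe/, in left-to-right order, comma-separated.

[b], [β], [b]

Occurrence 1 (position 3): no conditioning environment matches → elsewhere allophone [b].
Occurrence 2 (position 13): immediately before another consonant → [β].
Occurrence 3 (position 14): no conditioning environment matches → elsewhere allophone [b].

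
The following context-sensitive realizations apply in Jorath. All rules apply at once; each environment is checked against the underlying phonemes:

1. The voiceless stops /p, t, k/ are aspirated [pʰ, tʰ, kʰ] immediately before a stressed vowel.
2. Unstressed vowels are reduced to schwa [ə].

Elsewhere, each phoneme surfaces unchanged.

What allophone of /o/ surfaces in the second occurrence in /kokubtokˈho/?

[ə]

/o/ meets the environment for rule 2 (in an unstressed syllable) → [ə].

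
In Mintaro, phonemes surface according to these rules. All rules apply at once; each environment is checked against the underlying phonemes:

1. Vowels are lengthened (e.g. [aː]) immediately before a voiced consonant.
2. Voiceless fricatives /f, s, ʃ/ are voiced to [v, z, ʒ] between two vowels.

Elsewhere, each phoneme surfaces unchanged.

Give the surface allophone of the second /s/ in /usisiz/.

[z]

Rule 2 applies to /s/ (between /i/ and /i/: between two vowels) → [z].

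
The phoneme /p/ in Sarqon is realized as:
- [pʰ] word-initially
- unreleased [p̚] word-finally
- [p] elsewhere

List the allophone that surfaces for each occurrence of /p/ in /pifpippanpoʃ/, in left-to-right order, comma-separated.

[pʰ], [p], [p], [p], [p]

Occurrence 1 (position 1): word-initially → [pʰ].
Occurrence 2 (position 4): no conditioning environment matches → elsewhere allophone [p].
Occurrence 3 (position 6): no conditioning environment matches → elsewhere allophone [p].
Occurrence 4 (position 7): no conditioning environment matches → elsewhere allophone [p].
Occurrence 5 (position 10): no conditioning environment matches → elsewhere allophone [p].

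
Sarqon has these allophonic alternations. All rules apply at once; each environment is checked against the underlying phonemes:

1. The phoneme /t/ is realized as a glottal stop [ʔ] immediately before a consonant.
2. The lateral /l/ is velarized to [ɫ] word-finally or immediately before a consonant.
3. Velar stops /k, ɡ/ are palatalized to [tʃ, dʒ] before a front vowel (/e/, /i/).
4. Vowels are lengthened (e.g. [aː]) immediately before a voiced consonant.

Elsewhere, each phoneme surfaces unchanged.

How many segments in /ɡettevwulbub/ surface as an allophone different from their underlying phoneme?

Segments that undergo a rule: /ɡ/ → [dʒ] (rule 3); /t/ → [ʔ] (rule 1); /e/ → [eː] (rule 4); /u/ → [uː] (rule 4); /l/ → [ɫ] (rule 2); /u/ → [uː] (rule 4).
All other segments surface unchanged.

6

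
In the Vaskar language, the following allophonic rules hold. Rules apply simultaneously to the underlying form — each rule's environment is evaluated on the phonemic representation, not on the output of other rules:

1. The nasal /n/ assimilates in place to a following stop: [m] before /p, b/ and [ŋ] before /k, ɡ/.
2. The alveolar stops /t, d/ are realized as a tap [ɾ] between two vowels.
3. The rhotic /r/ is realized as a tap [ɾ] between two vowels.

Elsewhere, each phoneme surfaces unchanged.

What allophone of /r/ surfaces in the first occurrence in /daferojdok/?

[ɾ]

/r/ — between /e/ and /o/, between two vowels — surfaces as [ɾ] (rule 3).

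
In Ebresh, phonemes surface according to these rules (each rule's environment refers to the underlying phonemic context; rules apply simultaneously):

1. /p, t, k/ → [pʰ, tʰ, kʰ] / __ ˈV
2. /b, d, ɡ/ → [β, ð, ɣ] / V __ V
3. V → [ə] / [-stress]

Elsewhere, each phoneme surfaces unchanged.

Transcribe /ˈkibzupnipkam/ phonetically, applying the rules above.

[ˈkʰibzəpnəpkəm]

/k/ (word-initial): immediately before a stressed vowel, so rule 1 applies → [kʰ].
/i/ (between /k/ and /b/) fails the environment for rule 3, so it stays [i].
/b/ (between /i/ and /z/) is in the target of rule 2 but the environment (between two vowels) is not met → [b].
/z/ — not in any rule's target class → [z].
/u/ (between /z/ and /p/) occurs in an unstressed syllable → [ə] by rule 3.
/p/ (between /u/ and /n/) is in the target of rule 1 but the environment (immediately before a stressed vowel) is not met → [p].
/n/ (between /p/ and /i/): no rule targets it → [n].
/i/ — between /n/ and /p/, in an unstressed syllable — surfaces as [ə] (rule 3).
/p/ (between /i/ and /k/) is in the target of rule 1 but the environment (immediately before a stressed vowel) is not met → [p].
/k/ (between /p/ and /a/): rule 1 targets it, but not immediately before a stressed vowel → unchanged [k].
/a/ meets the environment for rule 3 (in an unstressed syllable) → [ə].
/m/ stays [m].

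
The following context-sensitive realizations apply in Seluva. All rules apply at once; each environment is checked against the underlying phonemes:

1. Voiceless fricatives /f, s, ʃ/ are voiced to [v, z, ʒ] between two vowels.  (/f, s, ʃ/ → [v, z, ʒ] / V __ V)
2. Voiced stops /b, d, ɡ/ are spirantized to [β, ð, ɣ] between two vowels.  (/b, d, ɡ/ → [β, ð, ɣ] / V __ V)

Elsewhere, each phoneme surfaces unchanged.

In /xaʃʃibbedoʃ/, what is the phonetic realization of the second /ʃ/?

[ʃ]

/ʃ/ — between /ʃ/ and /i/; rule 1 does not apply here → [ʃ].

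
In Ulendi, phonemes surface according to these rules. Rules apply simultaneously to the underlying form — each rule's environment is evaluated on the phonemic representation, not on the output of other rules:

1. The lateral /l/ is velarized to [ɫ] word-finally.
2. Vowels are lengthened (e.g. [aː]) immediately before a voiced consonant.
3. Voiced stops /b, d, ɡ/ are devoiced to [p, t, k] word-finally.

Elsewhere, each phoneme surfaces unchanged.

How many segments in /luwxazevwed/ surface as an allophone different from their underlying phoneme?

Segments that undergo a rule: /u/ → [uː] (rule 2); /a/ → [aː] (rule 2); /e/ → [eː] (rule 2); /e/ → [eː] (rule 2); /d/ → [t] (rule 3).
All other segments surface unchanged.

5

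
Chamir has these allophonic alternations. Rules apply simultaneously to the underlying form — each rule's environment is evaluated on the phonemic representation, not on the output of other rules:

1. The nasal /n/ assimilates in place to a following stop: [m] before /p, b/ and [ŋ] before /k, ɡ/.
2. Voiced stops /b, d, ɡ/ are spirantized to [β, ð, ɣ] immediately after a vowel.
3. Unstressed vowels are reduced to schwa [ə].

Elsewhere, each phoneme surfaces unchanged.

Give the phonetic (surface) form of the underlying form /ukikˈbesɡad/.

[əkəkˈbesɡəð]

Rule 3 applies to /u/ (word-initial: in an unstressed syllable) → [ə].
/k/ stays [k].
/i/ (between /k/ and /k/) occurs in an unstressed syllable → [ə] by rule 3.
/k/ stays [k].
/b/ (between /k/ and /e/): rule 2 targets it, but not immediately after a vowel → unchanged [b].
/e/ (between /b/ and /s/) is in the target of rule 3 but the environment (in an unstressed syllable) is not met → [e].
/s/ — not in any rule's target class → [s].
/ɡ/ — between /s/ and /a/; rule 2 does not apply here → [ɡ].
/a/ (between /ɡ/ and /d/) occurs in an unstressed syllable → [ə] by rule 3.
/d/ (word-final): immediately after a vowel, so rule 2 applies → [ð].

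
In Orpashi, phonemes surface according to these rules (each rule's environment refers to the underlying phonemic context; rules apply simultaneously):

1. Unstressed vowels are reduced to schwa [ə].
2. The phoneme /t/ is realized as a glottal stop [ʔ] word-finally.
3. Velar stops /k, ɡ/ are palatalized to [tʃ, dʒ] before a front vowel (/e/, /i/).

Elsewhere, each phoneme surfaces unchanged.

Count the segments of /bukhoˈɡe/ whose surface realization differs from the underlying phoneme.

3

Segments that undergo a rule: /u/ → [ə] (rule 1); /o/ → [ə] (rule 1); /ɡ/ → [dʒ] (rule 3).
All other segments surface unchanged.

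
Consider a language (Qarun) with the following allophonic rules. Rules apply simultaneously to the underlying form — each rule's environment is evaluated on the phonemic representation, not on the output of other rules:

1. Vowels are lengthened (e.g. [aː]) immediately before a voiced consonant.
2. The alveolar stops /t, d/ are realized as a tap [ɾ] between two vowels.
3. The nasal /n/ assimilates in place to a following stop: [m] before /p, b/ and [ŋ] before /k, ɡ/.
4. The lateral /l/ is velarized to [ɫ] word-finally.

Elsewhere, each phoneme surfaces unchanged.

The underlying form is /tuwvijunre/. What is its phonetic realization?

[tuːwviːjuːnre]

/t/ (word-initial): rule 2 targets it, but not between two vowels → unchanged [t].
/u/ (between /t/ and /w/) occurs before a voiced consonant → [uː] by rule 1.
/w/ (between /u/ and /v/) is unaffected → [w].
/v/ stays [v].
/i/ meets the environment for rule 1 (before a voiced consonant) → [iː].
/j/ — not in any rule's target class → [j].
/u/ — between /j/ and /n/, before a voiced consonant — surfaces as [uː] (rule 1).
/n/ (between /u/ and /r/) is in the target of rule 3 but the environment (before a labial or velar stop) is not met → [n].
/r/ stays [r].
/e/ (word-final): rule 1 targets it, but not before a voiced consonant → unchanged [e].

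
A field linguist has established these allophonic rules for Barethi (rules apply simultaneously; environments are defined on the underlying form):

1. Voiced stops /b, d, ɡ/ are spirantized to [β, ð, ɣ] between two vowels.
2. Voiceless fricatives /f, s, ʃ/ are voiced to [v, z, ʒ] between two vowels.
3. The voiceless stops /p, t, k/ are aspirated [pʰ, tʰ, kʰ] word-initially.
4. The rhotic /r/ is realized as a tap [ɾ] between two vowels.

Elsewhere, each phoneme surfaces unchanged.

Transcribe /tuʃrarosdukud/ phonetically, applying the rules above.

/t/ (word-initial): word-initially, so rule 3 applies → [tʰ].
/u/ (between /t/ and /ʃ/): no rule targets it → [u].
/ʃ/ — between /u/ and /r/; rule 2 does not apply here → [ʃ].
/r/ (between /ʃ/ and /a/) fails the environment for rule 4, so it stays [r].
/a/ stays [a].
Rule 4 applies to /r/ (between /a/ and /o/: between two vowels) → [ɾ].
/o/ (between /r/ and /s/): no rule targets it → [o].
/s/ (between /o/ and /d/): rule 2 targets it, but not between two vowels → unchanged [s].
/d/ (between /s/ and /u/) is in the target of rule 1 but the environment (between two vowels) is not met → [d].
/u/ stays [u].
/k/ (between /u/ and /u/): rule 3 targets it, but not word-initially → unchanged [k].
/u/ (between /k/ and /d/) is unaffected → [u].
/d/ — word-final; rule 1 does not apply here → [d].

[tʰuʃraɾosdukud]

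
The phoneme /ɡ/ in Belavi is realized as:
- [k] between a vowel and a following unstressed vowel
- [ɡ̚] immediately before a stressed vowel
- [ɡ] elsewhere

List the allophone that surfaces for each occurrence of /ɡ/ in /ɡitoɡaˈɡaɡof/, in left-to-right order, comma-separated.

[ɡ], [k], [ɡ̚], [k]

Occurrence 1 (position 1): no conditioning environment matches → elsewhere allophone [ɡ].
Occurrence 2 (position 5): between a vowel and a following unstressed vowel → [k].
Occurrence 3 (position 7): immediately before a stressed vowel → [ɡ̚].
Occurrence 4 (position 9): between a vowel and a following unstressed vowel → [k].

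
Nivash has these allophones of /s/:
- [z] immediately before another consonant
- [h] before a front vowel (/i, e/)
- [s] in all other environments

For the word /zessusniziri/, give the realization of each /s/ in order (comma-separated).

Occurrence 1 (position 3): immediately before another consonant → [z].
Occurrence 2 (position 4): no conditioning environment matches → elsewhere allophone [s].
Occurrence 3 (position 6): immediately before another consonant → [z].

[z], [s], [z]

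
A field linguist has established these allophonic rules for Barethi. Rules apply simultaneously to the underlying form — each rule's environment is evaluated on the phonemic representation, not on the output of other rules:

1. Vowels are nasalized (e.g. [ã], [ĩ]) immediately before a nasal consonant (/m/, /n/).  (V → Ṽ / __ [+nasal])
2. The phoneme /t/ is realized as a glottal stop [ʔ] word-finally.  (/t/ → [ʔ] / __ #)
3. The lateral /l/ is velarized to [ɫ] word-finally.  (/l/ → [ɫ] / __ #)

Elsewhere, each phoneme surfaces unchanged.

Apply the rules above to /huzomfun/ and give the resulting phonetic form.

/h/ (word-initial): no rule targets it → [h].
/u/ (between /h/ and /z/) is in the target of rule 1 but the environment (before a nasal consonant) is not met → [u].
/z/ — not in any rule's target class → [z].
/o/ — between /z/ and /m/, before a nasal consonant — surfaces as [õ] (rule 1).
/m/ (between /o/ and /f/) is unaffected → [m].
/f/ (between /m/ and /u/) is unaffected → [f].
/u/ — between /f/ and /n/, before a nasal consonant — surfaces as [ũ] (rule 1).
/n/ — not in any rule's target class → [n].

[huzõmfũn]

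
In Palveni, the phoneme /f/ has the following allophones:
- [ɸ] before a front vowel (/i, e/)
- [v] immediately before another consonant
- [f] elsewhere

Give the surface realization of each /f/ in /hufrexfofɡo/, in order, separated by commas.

[v], [f], [v]

Occurrence 1 (position 3): immediately before another consonant → [v].
Occurrence 2 (position 7): no conditioning environment matches → elsewhere allophone [f].
Occurrence 3 (position 9): immediately before another consonant → [v].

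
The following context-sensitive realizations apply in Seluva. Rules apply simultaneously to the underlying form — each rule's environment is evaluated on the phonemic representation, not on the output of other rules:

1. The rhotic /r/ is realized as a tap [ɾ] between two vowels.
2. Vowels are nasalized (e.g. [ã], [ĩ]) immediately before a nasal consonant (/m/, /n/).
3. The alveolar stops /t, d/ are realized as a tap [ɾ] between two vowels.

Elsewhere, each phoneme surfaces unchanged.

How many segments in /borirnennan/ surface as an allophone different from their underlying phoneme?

3

Segments that undergo a rule: /r/ → [ɾ] (rule 1); /e/ → [ẽ] (rule 2); /a/ → [ã] (rule 2).
All other segments surface unchanged.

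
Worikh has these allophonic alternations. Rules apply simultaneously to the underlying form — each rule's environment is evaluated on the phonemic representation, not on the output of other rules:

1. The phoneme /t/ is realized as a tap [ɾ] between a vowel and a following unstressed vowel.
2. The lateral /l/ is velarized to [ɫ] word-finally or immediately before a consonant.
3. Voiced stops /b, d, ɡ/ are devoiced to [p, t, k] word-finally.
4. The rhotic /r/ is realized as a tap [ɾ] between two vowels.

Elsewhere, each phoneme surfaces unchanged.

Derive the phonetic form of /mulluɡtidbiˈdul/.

[muɫluɡtidbiˈduɫ]

/l/ meets the environment for rule 2 (word-finally or immediately before a consonant) → [ɫ].
/l/ (between /l/ and /u/): rule 2 targets it, but not word-finally or immediately before a consonant → unchanged [l].
/ɡ/ (between /u/ and /t/): rule 3 targets it, but not word-finally → unchanged [ɡ].
/t/ (between /ɡ/ and /i/) is in the target of rule 1 but the environment (between a vowel and a following unstressed vowel) is not met → [t].
/d/ (between /i/ and /b/) fails the environment for rule 3, so it stays [d].
/b/ (between /d/ and /i/): rule 3 targets it, but not word-finally → unchanged [b].
/d/ — between /i/ and /u/; rule 3 does not apply here → [d].
/l/ (word-final) occurs word-finally or immediately before a consonant → [ɫ] by rule 2.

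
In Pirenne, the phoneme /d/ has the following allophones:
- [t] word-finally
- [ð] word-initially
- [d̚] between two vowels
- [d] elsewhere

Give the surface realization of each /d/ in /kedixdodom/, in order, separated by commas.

[d̚], [d], [d̚]

Occurrence 1 (position 3): between two vowels → [d̚].
Occurrence 2 (position 6): no conditioning environment matches → elsewhere allophone [d].
Occurrence 3 (position 8): between two vowels → [d̚].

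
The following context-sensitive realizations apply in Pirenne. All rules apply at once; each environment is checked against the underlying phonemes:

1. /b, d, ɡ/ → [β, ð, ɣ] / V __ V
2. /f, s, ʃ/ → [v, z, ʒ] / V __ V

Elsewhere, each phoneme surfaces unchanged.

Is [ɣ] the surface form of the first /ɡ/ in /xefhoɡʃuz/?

No

/ɡ/ (between /o/ and /ʃ/) is in the target of rule 1 but the environment (between two vowels) is not met → [ɡ].
The actual realization is [ɡ], not [ɣ].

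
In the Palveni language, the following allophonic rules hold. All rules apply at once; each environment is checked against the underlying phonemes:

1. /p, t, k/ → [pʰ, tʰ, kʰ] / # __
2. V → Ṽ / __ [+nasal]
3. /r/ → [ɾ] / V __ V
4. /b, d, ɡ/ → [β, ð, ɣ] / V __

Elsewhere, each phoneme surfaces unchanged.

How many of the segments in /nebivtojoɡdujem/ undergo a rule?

Segments that undergo a rule: /b/ → [β] (rule 4); /ɡ/ → [ɣ] (rule 4); /e/ → [ẽ] (rule 2).
All other segments surface unchanged.

3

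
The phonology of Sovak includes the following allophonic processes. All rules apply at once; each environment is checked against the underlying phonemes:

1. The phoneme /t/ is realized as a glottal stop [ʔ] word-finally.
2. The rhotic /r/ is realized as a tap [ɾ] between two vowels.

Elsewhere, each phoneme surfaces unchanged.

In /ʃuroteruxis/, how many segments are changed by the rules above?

Segments that undergo a rule: /r/ → [ɾ] (rule 2); /r/ → [ɾ] (rule 2).
All other segments surface unchanged.

2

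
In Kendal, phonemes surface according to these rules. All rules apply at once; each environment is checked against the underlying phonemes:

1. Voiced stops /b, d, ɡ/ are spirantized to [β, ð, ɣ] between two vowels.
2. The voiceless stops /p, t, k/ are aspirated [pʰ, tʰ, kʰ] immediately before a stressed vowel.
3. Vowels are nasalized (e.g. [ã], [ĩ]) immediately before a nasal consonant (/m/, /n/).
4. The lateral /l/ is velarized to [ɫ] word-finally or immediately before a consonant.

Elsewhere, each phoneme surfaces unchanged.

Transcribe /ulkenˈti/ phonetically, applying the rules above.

/u/ (word-initial) is in the target of rule 3 but the environment (before a nasal consonant) is not met → [u].
/l/ — between /u/ and /k/, word-finally or immediately before a consonant — surfaces as [ɫ] (rule 4).
/k/ (between /l/ and /e/): rule 2 targets it, but not immediately before a stressed vowel → unchanged [k].
Rule 3 applies to /e/ (between /k/ and /n/: before a nasal consonant) → [ẽ].
/n/ (between /e/ and /t/) is unaffected → [n].
/t/ (between /n/ and /i/): immediately before a stressed vowel, so rule 2 applies → [tʰ].
/i/ (word-final) fails the environment for rule 3, so it stays [i].

[uɫkẽnˈtʰi]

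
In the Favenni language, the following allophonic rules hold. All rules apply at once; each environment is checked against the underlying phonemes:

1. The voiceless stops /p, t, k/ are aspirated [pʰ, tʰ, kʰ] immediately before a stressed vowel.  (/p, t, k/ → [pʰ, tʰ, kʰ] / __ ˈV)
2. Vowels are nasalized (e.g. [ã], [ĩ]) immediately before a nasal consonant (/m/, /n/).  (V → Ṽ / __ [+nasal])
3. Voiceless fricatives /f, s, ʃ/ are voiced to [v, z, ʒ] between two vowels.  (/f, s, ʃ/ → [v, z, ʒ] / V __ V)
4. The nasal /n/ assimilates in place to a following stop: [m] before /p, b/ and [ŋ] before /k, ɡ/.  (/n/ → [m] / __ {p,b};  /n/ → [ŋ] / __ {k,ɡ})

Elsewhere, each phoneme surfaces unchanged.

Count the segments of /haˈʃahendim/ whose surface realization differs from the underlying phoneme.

Segments that undergo a rule: /ʃ/ → [ʒ] (rule 3); /e/ → [ẽ] (rule 2); /i/ → [ĩ] (rule 2).
All other segments surface unchanged.

3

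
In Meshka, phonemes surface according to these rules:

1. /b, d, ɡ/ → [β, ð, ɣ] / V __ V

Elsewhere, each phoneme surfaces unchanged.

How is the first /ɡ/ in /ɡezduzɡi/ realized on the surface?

/ɡ/ (word-initial): rule 1 targets it, but not between two vowels → unchanged [ɡ].

[ɡ]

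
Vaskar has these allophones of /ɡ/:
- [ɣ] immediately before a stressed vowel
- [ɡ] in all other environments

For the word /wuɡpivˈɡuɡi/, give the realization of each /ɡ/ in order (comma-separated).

[ɡ], [ɣ], [ɡ]

Occurrence 1 (position 3): no conditioning environment matches → elsewhere allophone [ɡ].
Occurrence 2 (position 7): immediately before a stressed vowel → [ɣ].
Occurrence 3 (position 9): no conditioning environment matches → elsewhere allophone [ɡ].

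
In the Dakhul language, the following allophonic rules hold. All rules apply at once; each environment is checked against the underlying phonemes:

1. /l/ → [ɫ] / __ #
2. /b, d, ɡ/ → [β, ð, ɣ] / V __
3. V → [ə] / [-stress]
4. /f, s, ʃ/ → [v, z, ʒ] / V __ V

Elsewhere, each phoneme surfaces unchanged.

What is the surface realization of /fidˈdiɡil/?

[fəðˈdiɣəɫ]

/f/ — word-initial; rule 4 does not apply here → [f].
/i/ (between /f/ and /d/) occurs in an unstressed syllable → [ə] by rule 3.
/d/ (between /i/ and /d/): immediately after a vowel, so rule 2 applies → [ð].
/d/ — between /d/ and /i/; rule 2 does not apply here → [d].
/i/ — between /d/ and /ɡ/; rule 3 does not apply here → [i].
/ɡ/ (between /i/ and /i/) occurs immediately after a vowel → [ɣ] by rule 2.
/i/ — between /ɡ/ and /l/, in an unstressed syllable — surfaces as [ə] (rule 3).
/l/ — word-final, word-finally — surfaces as [ɫ] (rule 1).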